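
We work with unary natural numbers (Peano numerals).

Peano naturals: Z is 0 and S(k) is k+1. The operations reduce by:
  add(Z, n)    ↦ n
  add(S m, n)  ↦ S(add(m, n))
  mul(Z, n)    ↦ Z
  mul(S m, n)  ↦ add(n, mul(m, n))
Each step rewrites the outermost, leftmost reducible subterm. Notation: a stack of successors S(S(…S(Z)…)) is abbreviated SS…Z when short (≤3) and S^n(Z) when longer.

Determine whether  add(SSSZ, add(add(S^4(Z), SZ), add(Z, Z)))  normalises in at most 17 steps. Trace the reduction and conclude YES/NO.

  start: add(SSSZ, add(add(S^4(Z), SZ), add(Z, Z)))
  →1  S(add(SSZ, add(add(S^4(Z), SZ), add(Z, Z))))
  →2  S(S(add(SZ, add(add(S^4(Z), SZ), add(Z, Z)))))
  →3  S(S(S(add(Z, add(add(S^4(Z), SZ), add(Z, Z))))))
  →4  S(S(S(add(add(S^4(Z), SZ), add(Z, Z)))))
  →5  S(S(S(add(S(add(SSSZ, SZ)), add(Z, Z)))))
  →6  S(S(S(S(add(add(SSSZ, SZ), add(Z, Z))))))
  →7  S(S(S(S(add(S(add(SSZ, SZ)), add(Z, Z))))))
  →8  S(S(S(S(S(add(add(SSZ, SZ), add(Z, Z)))))))
  →9  S(S(S(S(S(add(S(add(SZ, SZ)), add(Z, Z)))))))
  →10  S(S(S(S(S(S(add(add(SZ, SZ), add(Z, Z))))))))
  →11  S(S(S(S(S(S(add(S(add(Z, SZ)), add(Z, Z))))))))
  →12  S(S(S(S(S(S(S(add(add(Z, SZ), add(Z, Z)))))))))
  →13  S(S(S(S(S(S(S(add(SZ, add(Z, Z)))))))))
  →14  S(S(S(S(S(S(S(S(add(Z, add(Z, Z))))))))))
  →15  S(S(S(S(S(S(S(S(add(Z, Z)))))))))
  →16  S^8(Z)

Answer: YES — reaches normal form S^8(Z) in 16 ≤ 17 steps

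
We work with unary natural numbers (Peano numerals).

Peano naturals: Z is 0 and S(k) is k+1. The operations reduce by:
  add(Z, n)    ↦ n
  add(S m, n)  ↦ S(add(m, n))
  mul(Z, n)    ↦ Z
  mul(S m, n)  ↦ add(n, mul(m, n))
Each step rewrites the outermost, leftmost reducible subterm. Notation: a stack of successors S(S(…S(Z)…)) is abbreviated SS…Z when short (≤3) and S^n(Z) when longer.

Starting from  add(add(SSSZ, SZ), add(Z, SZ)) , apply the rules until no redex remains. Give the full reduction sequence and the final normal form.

Answer: normal form = S^5(Z)  (in 10 steps)

Working:
  start: add(add(SSSZ, SZ), add(Z, SZ))
  step 1: add(S(add(SSZ, SZ)), add(Z, SZ))
  step 2: S(add(add(SSZ, SZ), add(Z, SZ)))
  step 3: S(add(S(add(SZ, SZ)), add(Z, SZ)))
  step 4: S(S(add(add(SZ, SZ), add(Z, SZ))))
  step 5: S(S(add(S(add(Z, SZ)), add(Z, SZ))))
  step 6: S(S(S(add(add(Z, SZ), add(Z, SZ)))))
  step 7: S(S(S(add(SZ, add(Z, SZ)))))
  step 8: S(S(S(S(add(Z, add(Z, SZ))))))
  step 9: S(S(S(S(add(Z, SZ)))))
  step 10: S^5(Z)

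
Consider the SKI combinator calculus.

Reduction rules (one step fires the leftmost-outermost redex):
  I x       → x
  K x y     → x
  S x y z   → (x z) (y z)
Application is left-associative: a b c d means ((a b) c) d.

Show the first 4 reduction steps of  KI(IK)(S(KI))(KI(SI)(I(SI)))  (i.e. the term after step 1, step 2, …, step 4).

  start: KI(IK)(S(KI))(KI(SI)(I(SI)))
  →1  I(S(KI))(KI(SI)(I(SI)))
  →2  S(KI)(KI(SI)(I(SI)))
  →3  S(KI)(I(I(SI)))
  →4  S(KI)(I(SI))

Answer: after 4 steps: S(KI)(I(SI))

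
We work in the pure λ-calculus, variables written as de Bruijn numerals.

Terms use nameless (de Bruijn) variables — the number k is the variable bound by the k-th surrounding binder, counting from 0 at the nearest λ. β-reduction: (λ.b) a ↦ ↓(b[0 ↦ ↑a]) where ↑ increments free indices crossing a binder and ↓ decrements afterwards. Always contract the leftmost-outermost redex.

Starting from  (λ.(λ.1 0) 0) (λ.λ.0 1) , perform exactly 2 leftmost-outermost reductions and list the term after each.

  start: (λ.(λ.1 0) 0) (λ.λ.0 1)
  step 1: (λ.(λ.λ.0 1) 0) (λ.λ.0 1)
  step 2: (λ.λ.0 1) (λ.λ.0 1)

Answer: after 2 steps: (λ.λ.0 1) (λ.λ.0 1)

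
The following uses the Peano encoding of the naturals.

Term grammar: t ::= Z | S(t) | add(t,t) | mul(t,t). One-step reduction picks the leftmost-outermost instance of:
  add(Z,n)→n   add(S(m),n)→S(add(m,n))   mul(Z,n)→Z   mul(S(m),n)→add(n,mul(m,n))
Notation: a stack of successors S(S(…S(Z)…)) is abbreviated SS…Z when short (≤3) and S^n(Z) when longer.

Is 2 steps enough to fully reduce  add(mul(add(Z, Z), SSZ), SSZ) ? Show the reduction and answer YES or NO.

Answer: NO — after 2 steps the term is add(Z, SSZ), not yet normal

Derivation:
  start: add(mul(add(Z, Z), SSZ), SSZ)
  step 1: add(mul(Z, SSZ), SSZ)
  step 2: add(Z, SSZ)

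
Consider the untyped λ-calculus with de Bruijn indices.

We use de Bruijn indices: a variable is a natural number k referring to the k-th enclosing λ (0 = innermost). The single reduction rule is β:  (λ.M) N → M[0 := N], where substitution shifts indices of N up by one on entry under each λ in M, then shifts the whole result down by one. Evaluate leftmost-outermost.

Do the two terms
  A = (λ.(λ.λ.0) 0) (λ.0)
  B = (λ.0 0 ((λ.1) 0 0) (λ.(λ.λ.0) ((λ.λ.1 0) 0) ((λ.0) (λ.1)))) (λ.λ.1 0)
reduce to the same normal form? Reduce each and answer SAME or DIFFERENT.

Term A:
  start: (λ.(λ.λ.0) 0) (λ.0)
  step 1: (λ.λ.0) (λ.0)
  step 2: λ.0

Term B:
  start: (λ.0 0 ((λ.1) 0 0) (λ.(λ.λ.0) ((λ.λ.1 0) 0) ((λ.0) (λ.1)))) (λ.λ.1 0)
  step 1: (λ.λ.1 0) (λ.λ.1 0) ((λ.λ.λ.1 0) (λ.λ.1 0) (λ.λ.1 0)) (λ.(λ.λ.0) ((λ.λ.1 0) 0) ((λ.0) (λ.1)))
  step 2: (λ.(λ.λ.1 0) 0) ((λ.λ.λ.1 0) (λ.λ.1 0) (λ.λ.1 0)) (λ.(λ.λ.0) ((λ.λ.1 0) 0) ((λ.0) (λ.1)))
  step 3: (λ.λ.1 0) ((λ.λ.λ.1 0) (λ.λ.1 0) (λ.λ.1 0)) (λ.(λ.λ.0) ((λ.λ.1 0) 0) ((λ.0) (λ.1)))
  step 4: (λ.(λ.λ.λ.1 0) (λ.λ.1 0) (λ.λ.1 0) 0) (λ.(λ.λ.0) ((λ.λ.1 0) 0) ((λ.0) (λ.1)))
  step 5: (λ.λ.λ.1 0) (λ.λ.1 0) (λ.λ.1 0) (λ.(λ.λ.0) ((λ.λ.1 0) 0) ((λ.0) (λ.1)))
  step 6: (λ.λ.1 0) (λ.λ.1 0) (λ.(λ.λ.0) ((λ.λ.1 0) 0) ((λ.0) (λ.1)))
  step 7: (λ.(λ.λ.1 0) 0) (λ.(λ.λ.0) ((λ.λ.1 0) 0) ((λ.0) (λ.1)))
  step 8: (λ.λ.1 0) (λ.(λ.λ.0) ((λ.λ.1 0) 0) ((λ.0) (λ.1)))
  step 9: λ.(λ.(λ.λ.0) ((λ.λ.1 0) 0) ((λ.0) (λ.1))) 0
  step 10: λ.(λ.λ.0) ((λ.λ.1 0) 0) ((λ.0) (λ.1))
  step 11: λ.(λ.0) ((λ.0) (λ.1))
  step 12: λ.(λ.0) (λ.1)
  step 13: λ.λ.1

Answer: DIFFERENT — A ⇓ λ.0, B ⇓ λ.λ.1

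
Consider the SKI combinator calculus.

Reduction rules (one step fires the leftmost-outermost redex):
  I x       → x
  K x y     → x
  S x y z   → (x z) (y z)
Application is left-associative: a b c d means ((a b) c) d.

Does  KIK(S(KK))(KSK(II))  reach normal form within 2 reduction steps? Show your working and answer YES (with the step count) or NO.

  start: KIK(S(KK))(KSK(II))
  [1] I(S(KK))(KSK(II))
  [2] S(KK)(KSK(II))

Answer: NO — after 2 steps the term is S(KK)(KSK(II)), not yet normal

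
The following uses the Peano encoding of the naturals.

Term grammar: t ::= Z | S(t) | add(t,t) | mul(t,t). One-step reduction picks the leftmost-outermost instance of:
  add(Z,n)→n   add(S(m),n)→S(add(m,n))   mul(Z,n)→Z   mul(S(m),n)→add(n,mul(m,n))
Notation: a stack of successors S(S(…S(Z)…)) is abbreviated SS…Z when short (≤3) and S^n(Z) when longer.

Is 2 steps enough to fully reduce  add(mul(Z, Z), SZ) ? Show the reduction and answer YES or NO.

  start: add(mul(Z, Z), SZ)
  step 1: add(Z, SZ)
  step 2: SZ

Answer: YES — reaches normal form SZ in 2 ≤ 2 steps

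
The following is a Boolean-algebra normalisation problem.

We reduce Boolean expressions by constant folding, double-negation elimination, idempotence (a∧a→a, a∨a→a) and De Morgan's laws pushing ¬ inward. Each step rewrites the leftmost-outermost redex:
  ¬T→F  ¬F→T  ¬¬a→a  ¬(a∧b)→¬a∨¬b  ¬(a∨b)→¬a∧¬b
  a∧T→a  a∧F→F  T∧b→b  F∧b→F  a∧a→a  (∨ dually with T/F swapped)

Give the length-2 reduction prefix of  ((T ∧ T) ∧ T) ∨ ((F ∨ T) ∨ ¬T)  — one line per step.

  start: ((T ∧ T) ∧ T) ∨ ((F ∨ T) ∨ ¬T)
  step 1: (T ∧ T) ∨ ((F ∨ T) ∨ ¬T)
  step 2: T ∨ ((F ∨ T) ∨ ¬T)

Answer: after 2 steps: T ∨ ((F ∨ T) ∨ ¬T)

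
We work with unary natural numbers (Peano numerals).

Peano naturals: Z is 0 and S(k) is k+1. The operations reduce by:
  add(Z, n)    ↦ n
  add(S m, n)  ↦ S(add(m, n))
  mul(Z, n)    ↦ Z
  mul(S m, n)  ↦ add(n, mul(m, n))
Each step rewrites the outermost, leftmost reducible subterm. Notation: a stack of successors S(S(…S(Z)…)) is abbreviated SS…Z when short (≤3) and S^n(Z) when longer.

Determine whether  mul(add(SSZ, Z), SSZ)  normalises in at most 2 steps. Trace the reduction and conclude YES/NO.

Answer: NO — after 2 steps the term is add(SSZ, mul(add(SZ, Z), SSZ)), not yet normal

Reduction:
  start: mul(add(SSZ, Z), SSZ)
  step 1: mul(S(add(SZ, Z)), SSZ)
  step 2: add(SSZ, mul(add(SZ, Z), SSZ))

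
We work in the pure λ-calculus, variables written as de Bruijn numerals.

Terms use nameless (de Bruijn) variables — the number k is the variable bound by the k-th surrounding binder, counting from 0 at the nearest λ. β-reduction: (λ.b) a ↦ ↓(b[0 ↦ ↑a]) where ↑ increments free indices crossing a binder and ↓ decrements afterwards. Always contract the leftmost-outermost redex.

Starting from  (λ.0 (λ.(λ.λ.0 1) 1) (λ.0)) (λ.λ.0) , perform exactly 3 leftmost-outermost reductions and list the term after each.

Answer: after 3 steps: λ.0

Reduction:
  start: (λ.0 (λ.(λ.λ.0 1) 1) (λ.0)) (λ.λ.0)
  step 1: (λ.λ.0) (λ.(λ.λ.0 1) (λ.λ.0)) (λ.0)
  step 2: (λ.0) (λ.0)
  step 3: λ.0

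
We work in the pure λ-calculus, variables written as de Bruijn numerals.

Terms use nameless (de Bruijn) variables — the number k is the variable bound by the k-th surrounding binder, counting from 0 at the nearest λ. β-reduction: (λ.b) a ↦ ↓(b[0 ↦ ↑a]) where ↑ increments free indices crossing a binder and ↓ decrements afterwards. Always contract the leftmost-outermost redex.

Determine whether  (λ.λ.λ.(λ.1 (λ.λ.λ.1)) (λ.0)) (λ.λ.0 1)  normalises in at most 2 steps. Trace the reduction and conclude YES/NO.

  start: (λ.λ.λ.(λ.1 (λ.λ.λ.1)) (λ.0)) (λ.λ.0 1)
  step 1: λ.λ.(λ.1 (λ.λ.λ.1)) (λ.0)
  step 2: λ.λ.0 (λ.λ.λ.1)

Answer: YES — reaches normal form λ.λ.0 (λ.λ.λ.1) in 2 ≤ 2 steps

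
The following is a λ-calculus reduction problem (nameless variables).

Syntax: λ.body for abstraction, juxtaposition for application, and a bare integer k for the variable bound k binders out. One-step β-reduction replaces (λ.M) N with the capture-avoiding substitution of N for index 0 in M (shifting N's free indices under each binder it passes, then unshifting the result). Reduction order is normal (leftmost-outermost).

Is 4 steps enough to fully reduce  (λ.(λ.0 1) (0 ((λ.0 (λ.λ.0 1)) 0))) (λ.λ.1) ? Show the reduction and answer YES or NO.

  start: (λ.(λ.0 1) (0 ((λ.0 (λ.λ.0 1)) 0))) (λ.λ.1)
  [1] (λ.0 (λ.λ.1)) ((λ.λ.1) ((λ.0 (λ.λ.0 1)) (λ.λ.1)))
  [2] (λ.λ.1) ((λ.0 (λ.λ.0 1)) (λ.λ.1)) (λ.λ.1)
  [3] (λ.(λ.0 (λ.λ.0 1)) (λ.λ.1)) (λ.λ.1)
  [4] (λ.0 (λ.λ.0 1)) (λ.λ.1)

Answer: NO — after 4 steps the term is (λ.0 (λ.λ.0 1)) (λ.λ.1), not yet normal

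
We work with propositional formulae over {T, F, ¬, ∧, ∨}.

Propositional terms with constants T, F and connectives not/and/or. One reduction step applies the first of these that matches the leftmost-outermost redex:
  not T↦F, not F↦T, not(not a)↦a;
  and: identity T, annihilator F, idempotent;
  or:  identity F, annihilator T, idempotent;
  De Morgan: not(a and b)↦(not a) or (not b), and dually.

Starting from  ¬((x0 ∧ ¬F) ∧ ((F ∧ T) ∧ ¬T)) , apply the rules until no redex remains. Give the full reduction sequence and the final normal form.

  start: ¬((x0 ∧ ¬F) ∧ ((F ∧ T) ∧ ¬T))
  →1  ¬(x0 ∧ ¬F) ∨ ¬((F ∧ T) ∧ ¬T)
  →2  (¬x0 ∨ ¬¬F) ∨ ¬((F ∧ T) ∧ ¬T)
  →3  (¬x0 ∨ F) ∨ ¬((F ∧ T) ∧ ¬T)
  →4  ¬x0 ∨ ¬((F ∧ T) ∧ ¬T)
  →5  ¬x0 ∨ (¬(F ∧ T) ∨ ¬¬T)
  →6  ¬x0 ∨ ((¬F ∨ ¬T) ∨ ¬¬T)
  →7  ¬x0 ∨ ((T ∨ ¬T) ∨ ¬¬T)
  →8  ¬x0 ∨ (T ∨ ¬¬T)
  →9  ¬x0 ∨ T
  →10  T

Answer: normal form = T  (in 10 steps)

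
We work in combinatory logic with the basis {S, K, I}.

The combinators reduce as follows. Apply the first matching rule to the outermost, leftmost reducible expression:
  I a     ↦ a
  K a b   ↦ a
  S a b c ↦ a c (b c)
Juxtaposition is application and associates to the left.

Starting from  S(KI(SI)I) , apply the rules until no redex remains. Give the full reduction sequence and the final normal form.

  start: S(KI(SI)I)
  step 1: S(II)
  step 2: SI

Answer: normal form = SI  (in 2 steps)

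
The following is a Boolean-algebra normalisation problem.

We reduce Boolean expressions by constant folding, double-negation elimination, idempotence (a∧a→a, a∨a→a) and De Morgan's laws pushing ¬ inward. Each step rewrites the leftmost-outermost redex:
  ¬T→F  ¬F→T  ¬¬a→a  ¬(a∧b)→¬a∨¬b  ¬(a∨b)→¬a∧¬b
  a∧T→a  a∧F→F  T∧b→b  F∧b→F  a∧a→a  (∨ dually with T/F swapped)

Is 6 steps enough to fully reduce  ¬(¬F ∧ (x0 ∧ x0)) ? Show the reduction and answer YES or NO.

Answer: YES — reaches normal form ¬x0 in 5 ≤ 6 steps

Working:
  start: ¬(¬F ∧ (x0 ∧ x0))
  step 1: ¬¬F ∨ ¬(x0 ∧ x0)
  step 2: F ∨ ¬(x0 ∧ x0)
  step 3: ¬(x0 ∧ x0)
  step 4: ¬x0 ∨ ¬x0
  step 5: ¬x0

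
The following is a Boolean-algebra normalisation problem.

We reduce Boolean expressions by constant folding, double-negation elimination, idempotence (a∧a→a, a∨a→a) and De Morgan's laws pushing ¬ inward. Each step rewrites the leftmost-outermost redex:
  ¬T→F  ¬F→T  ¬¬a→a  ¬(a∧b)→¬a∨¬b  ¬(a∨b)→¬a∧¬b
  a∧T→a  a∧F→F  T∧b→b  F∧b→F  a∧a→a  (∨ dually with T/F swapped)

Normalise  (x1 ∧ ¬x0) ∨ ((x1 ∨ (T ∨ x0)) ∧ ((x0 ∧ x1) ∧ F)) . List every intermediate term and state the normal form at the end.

  start: (x1 ∧ ¬x0) ∨ ((x1 ∨ (T ∨ x0)) ∧ ((x0 ∧ x1) ∧ F))
  →1  (x1 ∧ ¬x0) ∨ ((x1 ∨ T) ∧ ((x0 ∧ x1) ∧ F))
  →2  (x1 ∧ ¬x0) ∨ (T ∧ ((x0 ∧ x1) ∧ F))
  →3  (x1 ∧ ¬x0) ∨ ((x0 ∧ x1) ∧ F)
  →4  (x1 ∧ ¬x0) ∨ F
  →5  x1 ∧ ¬x0

Answer: normal form = x1 ∧ ¬x0  (in 5 steps)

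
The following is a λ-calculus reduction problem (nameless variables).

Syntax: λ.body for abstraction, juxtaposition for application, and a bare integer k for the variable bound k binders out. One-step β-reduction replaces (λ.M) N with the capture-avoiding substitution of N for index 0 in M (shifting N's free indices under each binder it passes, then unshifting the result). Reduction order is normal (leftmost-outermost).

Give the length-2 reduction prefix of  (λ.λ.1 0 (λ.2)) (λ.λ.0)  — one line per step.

Answer: after 2 steps: λ.(λ.0) (λ.λ.λ.0)

Reduction:
  start: (λ.λ.1 0 (λ.2)) (λ.λ.0)
  [1] λ.(λ.λ.0) 0 (λ.λ.λ.0)
  [2] λ.(λ.0) (λ.λ.λ.0)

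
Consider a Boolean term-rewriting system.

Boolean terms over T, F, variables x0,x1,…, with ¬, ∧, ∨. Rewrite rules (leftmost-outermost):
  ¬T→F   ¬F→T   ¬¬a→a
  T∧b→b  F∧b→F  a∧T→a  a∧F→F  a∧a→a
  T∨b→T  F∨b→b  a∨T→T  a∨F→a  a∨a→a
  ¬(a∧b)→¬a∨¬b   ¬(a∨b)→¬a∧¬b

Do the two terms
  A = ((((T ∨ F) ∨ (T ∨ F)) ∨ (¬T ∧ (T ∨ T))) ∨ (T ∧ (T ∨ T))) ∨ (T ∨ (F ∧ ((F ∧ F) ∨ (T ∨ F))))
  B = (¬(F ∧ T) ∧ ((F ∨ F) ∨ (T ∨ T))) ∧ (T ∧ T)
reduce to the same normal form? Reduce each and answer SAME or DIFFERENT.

Term A:
  start: ((((T ∨ F) ∨ (T ∨ F)) ∨ (¬T ∧ (T ∨ T))) ∨ (T ∧ (T ∨ T))) ∨ (T ∨ (F ∧ ((F ∧ F) ∨ (T ∨ F))))
  →1  (((T ∨ F) ∨ (¬T ∧ (T ∨ T))) ∨ (T ∧ (T ∨ T))) ∨ (T ∨ (F ∧ ((F ∧ F) ∨ (T ∨ F))))
  →2  ((T ∨ (¬T ∧ (T ∨ T))) ∨ (T ∧ (T ∨ T))) ∨ (T ∨ (F ∧ ((F ∧ F) ∨ (T ∨ F))))
  →3  (T ∨ (T ∧ (T ∨ T))) ∨ (T ∨ (F ∧ ((F ∧ F) ∨ (T ∨ F))))
  →4  T ∨ (T ∨ (F ∧ ((F ∧ F) ∨ (T ∨ F))))
  →5  T

Term B:
  start: (¬(F ∧ T) ∧ ((F ∨ F) ∨ (T ∨ T))) ∧ (T ∧ T)
  →1  ((¬F ∨ ¬T) ∧ ((F ∨ F) ∨ (T ∨ T))) ∧ (T ∧ T)
  →2  ((T ∨ ¬T) ∧ ((F ∨ F) ∨ (T ∨ T))) ∧ (T ∧ T)
  →3  (T ∧ ((F ∨ F) ∨ (T ∨ T))) ∧ (T ∧ T)
  →4  ((F ∨ F) ∨ (T ∨ T)) ∧ (T ∧ T)
  →5  (F ∨ (T ∨ T)) ∧ (T ∧ T)
  →6  (T ∨ T) ∧ (T ∧ T)
  →7  T ∧ (T ∧ T)
  →8  T ∧ T
  →9  T

Answer: SAME — A ⇓ T, B ⇓ T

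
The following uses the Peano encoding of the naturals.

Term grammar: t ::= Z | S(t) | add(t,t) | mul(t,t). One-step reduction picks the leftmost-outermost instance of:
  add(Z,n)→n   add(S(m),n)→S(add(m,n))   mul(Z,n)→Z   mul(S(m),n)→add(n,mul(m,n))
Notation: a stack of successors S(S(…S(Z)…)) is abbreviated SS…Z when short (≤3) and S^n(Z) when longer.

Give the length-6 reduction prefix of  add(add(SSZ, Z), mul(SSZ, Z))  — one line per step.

  start: add(add(SSZ, Z), mul(SSZ, Z))
  step 1: add(S(add(SZ, Z)), mul(SSZ, Z))
  step 2: S(add(add(SZ, Z), mul(SSZ, Z)))
  step 3: S(add(S(add(Z, Z)), mul(SSZ, Z)))
  step 4: S(S(add(add(Z, Z), mul(SSZ, Z))))
  step 5: S(S(add(Z, mul(SSZ, Z))))
  step 6: S(S(mul(SSZ, Z)))

Answer: after 6 steps: S(S(mul(SSZ, Z)))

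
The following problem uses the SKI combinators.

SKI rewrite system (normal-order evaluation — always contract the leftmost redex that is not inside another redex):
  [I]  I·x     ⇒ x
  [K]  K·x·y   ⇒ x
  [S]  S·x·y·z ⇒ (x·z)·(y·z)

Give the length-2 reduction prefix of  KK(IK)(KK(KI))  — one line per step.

Answer: after 2 steps: KK

Reduction:
  start: KK(IK)(KK(KI))
  step 1: K(KK(KI))
  step 2: KK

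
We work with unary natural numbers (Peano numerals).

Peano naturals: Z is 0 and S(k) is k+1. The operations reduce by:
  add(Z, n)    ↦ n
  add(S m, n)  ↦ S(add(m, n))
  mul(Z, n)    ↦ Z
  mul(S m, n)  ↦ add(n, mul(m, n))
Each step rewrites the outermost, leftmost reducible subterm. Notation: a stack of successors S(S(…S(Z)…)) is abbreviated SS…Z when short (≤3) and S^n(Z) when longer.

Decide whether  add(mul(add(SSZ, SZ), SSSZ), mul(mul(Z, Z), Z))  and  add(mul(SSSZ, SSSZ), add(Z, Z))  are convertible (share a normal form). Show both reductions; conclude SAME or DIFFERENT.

Answer: SAME — A ⇓ S^9(Z), B ⇓ S^9(Z)

Derivation:
Term A:
  start: add(mul(add(SSZ, SZ), SSSZ), mul(mul(Z, Z), Z))
  [1] add(mul(S(add(SZ, SZ)), SSSZ), mul(mul(Z, Z), Z))
  [2] add(add(SSSZ, mul(add(SZ, SZ), SSSZ)), mul(mul(Z, Z), Z))
  [3] add(S(add(SSZ, mul(add(SZ, SZ), SSSZ))), mul(mul(Z, Z), Z))
  [4] S(add(add(SSZ, mul(add(SZ, SZ), SSSZ)), mul(mul(Z, Z), Z)))
  [5] S(add(S(add(SZ, mul(add(SZ, SZ), SSSZ))), mul(mul(Z, Z), Z)))
  [6] S(S(add(add(SZ, mul(add(SZ, SZ), SSSZ)), mul(mul(Z, Z), Z))))
  [7] S(S(add(S(add(Z, mul(add(SZ, SZ), SSSZ))), mul(mul(Z, Z), Z))))
  [8] S(S(S(add(add(Z, mul(add(SZ, SZ), SSSZ)), mul(mul(Z, Z), Z)))))
  [9] S(S(S(add(mul(add(SZ, SZ), SSSZ), mul(mul(Z, Z), Z)))))
  [10] S(S(S(add(mul(S(add(Z, SZ)), SSSZ), mul(mul(Z, Z), Z)))))
  [11] S(S(S(add(add(SSSZ, mul(add(Z, SZ), SSSZ)), mul(mul(Z, Z), Z)))))
  [12] S(S(S(add(S(add(SSZ, mul(add(Z, SZ), SSSZ))), mul(mul(Z, Z), Z)))))
  [13] S(S(S(S(add(add(SSZ, mul(add(Z, SZ), SSSZ)), mul(mul(Z, Z), Z))))))
  [14] S(S(S(S(add(S(add(SZ, mul(add(Z, SZ), SSSZ))), mul(mul(Z, Z), Z))))))
  [15] S(S(S(S(S(add(add(SZ, mul(add(Z, SZ), SSSZ)), mul(mul(Z, Z), Z)))))))
  [16] S(S(S(S(S(add(S(add(Z, mul(add(Z, SZ), SSSZ))), mul(mul(Z, Z), Z)))))))
  [17] S(S(S(S(S(S(add(add(Z, mul(add(Z, SZ), SSSZ)), mul(mul(Z, Z), Z))))))))
  [18] S(S(S(S(S(S(add(mul(add(Z, SZ), SSSZ), mul(mul(Z, Z), Z))))))))
  [19] S(S(S(S(S(S(add(mul(SZ, SSSZ), mul(mul(Z, Z), Z))))))))
  [20] S(S(S(S(S(S(add(add(SSSZ, mul(Z, SSSZ)), mul(mul(Z, Z), Z))))))))
  [21] S(S(S(S(S(S(add(S(add(SSZ, mul(Z, SSSZ))), mul(mul(Z, Z), Z))))))))
  [22] S(S(S(S(S(S(S(add(add(SSZ, mul(Z, SSSZ)), mul(mul(Z, Z), Z)))))))))
  [23] S(S(S(S(S(S(S(add(S(add(SZ, mul(Z, SSSZ))), mul(mul(Z, Z), Z)))))))))
  [24] S(S(S(S(S(S(S(S(add(add(SZ, mul(Z, SSSZ)), mul(mul(Z, Z), Z))))))))))
  [25] S(S(S(S(S(S(S(S(add(S(add(Z, mul(Z, SSSZ))), mul(mul(Z, Z), Z))))))))))
  [26] S(S(S(S(S(S(S(S(S(add(add(Z, mul(Z, SSSZ)), mul(mul(Z, Z), Z)))))))))))
  [27] S(S(S(S(S(S(S(S(S(add(mul(Z, SSSZ), mul(mul(Z, Z), Z)))))))))))
  [28] S(S(S(S(S(S(S(S(S(add(Z, mul(mul(Z, Z), Z)))))))))))
  [29] S(S(S(S(S(S(S(S(S(mul(mul(Z, Z), Z))))))))))
  [30] S(S(S(S(S(S(S(S(S(mul(Z, Z))))))))))
  [31] S^9(Z)

Term B:
  start: add(mul(SSSZ, SSSZ), add(Z, Z))
  [1] add(add(SSSZ, mul(SSZ, SSSZ)), add(Z, Z))
  [2] add(S(add(SSZ, mul(SSZ, SSSZ))), add(Z, Z))
  [3] S(add(add(SSZ, mul(SSZ, SSSZ)), add(Z, Z)))
  [4] S(add(S(add(SZ, mul(SSZ, SSSZ))), add(Z, Z)))
  [5] S(S(add(add(SZ, mul(SSZ, SSSZ)), add(Z, Z))))
  [6] S(S(add(S(add(Z, mul(SSZ, SSSZ))), add(Z, Z))))
  [7] S(S(S(add(add(Z, mul(SSZ, SSSZ)), add(Z, Z)))))
  [8] S(S(S(add(mul(SSZ, SSSZ), add(Z, Z)))))
  [9] S(S(S(add(add(SSSZ, mul(SZ, SSSZ)), add(Z, Z)))))
  [10] S(S(S(add(S(add(SSZ, mul(SZ, SSSZ))), add(Z, Z)))))
  [11] S(S(S(S(add(add(SSZ, mul(SZ, SSSZ)), add(Z, Z))))))
  [12] S(S(S(S(add(S(add(SZ, mul(SZ, SSSZ))), add(Z, Z))))))
  [13] S(S(S(S(S(add(add(SZ, mul(SZ, SSSZ)), add(Z, Z)))))))
  [14] S(S(S(S(S(add(S(add(Z, mul(SZ, SSSZ))), add(Z, Z)))))))
  [15] S(S(S(S(S(S(add(add(Z, mul(SZ, SSSZ)), add(Z, Z))))))))
  [16] S(S(S(S(S(S(add(mul(SZ, SSSZ), add(Z, Z))))))))
  [17] S(S(S(S(S(S(add(add(SSSZ, mul(Z, SSSZ)), add(Z, Z))))))))
  [18] S(S(S(S(S(S(add(S(add(SSZ, mul(Z, SSSZ))), add(Z, Z))))))))
  [19] S(S(S(S(S(S(S(add(add(SSZ, mul(Z, SSSZ)), add(Z, Z)))))))))
  [20] S(S(S(S(S(S(S(add(S(add(SZ, mul(Z, SSSZ))), add(Z, Z)))))))))
  [21] S(S(S(S(S(S(S(S(add(add(SZ, mul(Z, SSSZ)), add(Z, Z))))))))))
  [22] S(S(S(S(S(S(S(S(add(S(add(Z, mul(Z, SSSZ))), add(Z, Z))))))))))
  [23] S(S(S(S(S(S(S(S(S(add(add(Z, mul(Z, SSSZ)), add(Z, Z)))))))))))
  [24] S(S(S(S(S(S(S(S(S(add(mul(Z, SSSZ), add(Z, Z)))))))))))
  [25] S(S(S(S(S(S(S(S(S(add(Z, add(Z, Z)))))))))))
  [26] S(S(S(S(S(S(S(S(S(add(Z, Z))))))))))
  [27] S^9(Z)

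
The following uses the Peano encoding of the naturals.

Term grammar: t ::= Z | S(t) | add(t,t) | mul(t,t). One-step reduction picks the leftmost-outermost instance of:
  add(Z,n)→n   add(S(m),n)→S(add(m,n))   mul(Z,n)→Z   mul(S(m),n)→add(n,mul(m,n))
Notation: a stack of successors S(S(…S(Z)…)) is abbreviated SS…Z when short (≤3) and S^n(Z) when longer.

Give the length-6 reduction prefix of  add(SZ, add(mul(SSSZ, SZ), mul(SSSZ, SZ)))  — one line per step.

Answer: after 6 steps: S(S(add(mul(SSZ, SZ), mul(SSSZ, SZ))))

Working:
  start: add(SZ, add(mul(SSSZ, SZ), mul(SSSZ, SZ)))
  →1  S(add(Z, add(mul(SSSZ, SZ), mul(SSSZ, SZ))))
  →2  S(add(mul(SSSZ, SZ), mul(SSSZ, SZ)))
  →3  S(add(add(SZ, mul(SSZ, SZ)), mul(SSSZ, SZ)))
  →4  S(add(S(add(Z, mul(SSZ, SZ))), mul(SSSZ, SZ)))
  →5  S(S(add(add(Z, mul(SSZ, SZ)), mul(SSSZ, SZ))))
  →6  S(S(add(mul(SSZ, SZ), mul(SSSZ, SZ))))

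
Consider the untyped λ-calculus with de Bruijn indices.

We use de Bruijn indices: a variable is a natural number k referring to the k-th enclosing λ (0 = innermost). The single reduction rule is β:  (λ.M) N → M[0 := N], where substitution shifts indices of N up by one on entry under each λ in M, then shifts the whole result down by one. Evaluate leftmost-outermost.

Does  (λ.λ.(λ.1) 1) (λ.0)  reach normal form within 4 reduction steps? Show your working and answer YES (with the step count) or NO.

Answer: YES — reaches normal form λ.0 in 2 ≤ 4 steps

Reduction:
  start: (λ.λ.(λ.1) 1) (λ.0)
  [1] λ.(λ.1) (λ.0)
  [2] λ.0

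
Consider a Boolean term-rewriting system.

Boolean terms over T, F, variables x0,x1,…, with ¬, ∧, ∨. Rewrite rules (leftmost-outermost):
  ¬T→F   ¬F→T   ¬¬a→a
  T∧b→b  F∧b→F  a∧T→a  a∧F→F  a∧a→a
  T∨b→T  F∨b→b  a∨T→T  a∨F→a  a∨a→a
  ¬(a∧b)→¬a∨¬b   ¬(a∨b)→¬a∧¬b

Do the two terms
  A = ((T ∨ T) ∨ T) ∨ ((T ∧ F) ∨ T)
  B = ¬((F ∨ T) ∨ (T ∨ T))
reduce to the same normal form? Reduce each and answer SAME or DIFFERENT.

Term A:
  start: ((T ∨ T) ∨ T) ∨ ((T ∧ F) ∨ T)
  step 1: T ∨ ((T ∧ F) ∨ T)
  step 2: T

Term B:
  start: ¬((F ∨ T) ∨ (T ∨ T))
  step 1: ¬(F ∨ T) ∧ ¬(T ∨ T)
  step 2: (¬F ∧ ¬T) ∧ ¬(T ∨ T)
  step 3: (T ∧ ¬T) ∧ ¬(T ∨ T)
  step 4: ¬T ∧ ¬(T ∨ T)
  step 5: F ∧ ¬(T ∨ T)
  step 6: F

Answer: DIFFERENT — A ⇓ T, B ⇓ F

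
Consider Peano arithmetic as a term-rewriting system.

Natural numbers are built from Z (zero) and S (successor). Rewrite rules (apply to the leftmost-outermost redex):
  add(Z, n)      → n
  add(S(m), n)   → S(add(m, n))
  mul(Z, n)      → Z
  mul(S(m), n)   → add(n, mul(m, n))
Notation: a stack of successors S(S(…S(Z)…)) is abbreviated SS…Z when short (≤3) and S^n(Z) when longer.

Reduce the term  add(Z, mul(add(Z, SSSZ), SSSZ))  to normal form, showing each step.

Answer: normal form = S^9(Z)  (in 18 steps)

Working:
  start: add(Z, mul(add(Z, SSSZ), SSSZ))
  [1] mul(add(Z, SSSZ), SSSZ)
  [2] mul(SSSZ, SSSZ)
  [3] add(SSSZ, mul(SSZ, SSSZ))
  [4] S(add(SSZ, mul(SSZ, SSSZ)))
  [5] S(S(add(SZ, mul(SSZ, SSSZ))))
  [6] S(S(S(add(Z, mul(SSZ, SSSZ)))))
  [7] S(S(S(mul(SSZ, SSSZ))))
  [8] S(S(S(add(SSSZ, mul(SZ, SSSZ)))))
  [9] S(S(S(S(add(SSZ, mul(SZ, SSSZ))))))
  [10] S(S(S(S(S(add(SZ, mul(SZ, SSSZ)))))))
  [11] S(S(S(S(S(S(add(Z, mul(SZ, SSSZ))))))))
  [12] S(S(S(S(S(S(mul(SZ, SSSZ)))))))
  [13] S(S(S(S(S(S(add(SSSZ, mul(Z, SSSZ))))))))
  [14] S(S(S(S(S(S(S(add(SSZ, mul(Z, SSSZ)))))))))
  [15] S(S(S(S(S(S(S(S(add(SZ, mul(Z, SSSZ))))))))))
  [16] S(S(S(S(S(S(S(S(S(add(Z, mul(Z, SSSZ)))))))))))
  [17] S(S(S(S(S(S(S(S(S(mul(Z, SSSZ))))))))))
  [18] S^9(Z)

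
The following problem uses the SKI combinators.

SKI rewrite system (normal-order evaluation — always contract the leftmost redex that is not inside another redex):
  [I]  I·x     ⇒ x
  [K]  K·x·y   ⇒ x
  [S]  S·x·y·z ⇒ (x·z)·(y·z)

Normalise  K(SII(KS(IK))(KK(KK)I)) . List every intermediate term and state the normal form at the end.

Answer: normal form = K(SS(KI))  (in 6 steps)

Reduction:
  start: K(SII(KS(IK))(KK(KK)I))
  [1] K(I(KS(IK))(I(KS(IK)))(KK(KK)I))
  [2] K(KS(IK)(I(KS(IK)))(KK(KK)I))
  [3] K(S(I(KS(IK)))(KK(KK)I))
  [4] K(S(KS(IK))(KK(KK)I))
  [5] K(SS(KK(KK)I))
  [6] K(SS(KI))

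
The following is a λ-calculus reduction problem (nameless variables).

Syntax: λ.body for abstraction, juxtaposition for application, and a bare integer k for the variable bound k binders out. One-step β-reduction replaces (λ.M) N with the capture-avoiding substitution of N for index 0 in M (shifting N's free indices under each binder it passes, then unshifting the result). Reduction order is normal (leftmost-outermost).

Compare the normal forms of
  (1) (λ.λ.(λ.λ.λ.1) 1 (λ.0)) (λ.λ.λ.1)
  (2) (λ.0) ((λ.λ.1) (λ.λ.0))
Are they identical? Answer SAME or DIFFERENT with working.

Answer: SAME — A ⇓ λ.λ.λ.0, B ⇓ λ.λ.λ.0

Working:
Term A:
  start: (λ.λ.(λ.λ.λ.1) 1 (λ.0)) (λ.λ.λ.1)
  step 1: λ.(λ.λ.λ.1) (λ.λ.λ.1) (λ.0)
  step 2: λ.(λ.λ.1) (λ.0)
  step 3: λ.λ.λ.0

Term B:
  start: (λ.0) ((λ.λ.1) (λ.λ.0))
  step 1: (λ.λ.1) (λ.λ.0)
  step 2: λ.λ.λ.0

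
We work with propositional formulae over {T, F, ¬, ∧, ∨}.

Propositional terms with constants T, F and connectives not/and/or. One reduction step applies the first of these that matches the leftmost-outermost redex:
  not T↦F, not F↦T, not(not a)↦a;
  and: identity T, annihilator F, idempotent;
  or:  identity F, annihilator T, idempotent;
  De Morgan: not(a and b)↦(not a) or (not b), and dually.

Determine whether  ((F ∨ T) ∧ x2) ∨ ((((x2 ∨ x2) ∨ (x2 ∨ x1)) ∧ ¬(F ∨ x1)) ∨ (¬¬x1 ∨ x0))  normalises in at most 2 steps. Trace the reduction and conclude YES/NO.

Answer: NO — after 2 steps the term is x2 ∨ ((((x2 ∨ x2) ∨ (x2 ∨ x1)) ∧ ¬(F ∨ x1)) ∨ (¬¬x1 ∨ x0)), not yet normal

Working:
  start: ((F ∨ T) ∧ x2) ∨ ((((x2 ∨ x2) ∨ (x2 ∨ x1)) ∧ ¬(F ∨ x1)) ∨ (¬¬x1 ∨ x0))
  step 1: (T ∧ x2) ∨ ((((x2 ∨ x2) ∨ (x2 ∨ x1)) ∧ ¬(F ∨ x1)) ∨ (¬¬x1 ∨ x0))
  step 2: x2 ∨ ((((x2 ∨ x2) ∨ (x2 ∨ x1)) ∧ ¬(F ∨ x1)) ∨ (¬¬x1 ∨ x0))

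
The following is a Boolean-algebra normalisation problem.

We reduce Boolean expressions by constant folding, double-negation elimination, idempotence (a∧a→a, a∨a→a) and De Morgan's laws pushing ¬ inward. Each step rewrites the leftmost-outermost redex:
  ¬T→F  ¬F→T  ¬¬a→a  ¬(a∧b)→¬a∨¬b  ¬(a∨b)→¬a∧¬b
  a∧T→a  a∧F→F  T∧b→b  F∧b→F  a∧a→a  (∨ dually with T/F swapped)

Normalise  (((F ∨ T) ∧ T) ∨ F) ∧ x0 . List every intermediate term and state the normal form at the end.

Answer: normal form = x0  (in 4 steps)

Derivation:
  start: (((F ∨ T) ∧ T) ∨ F) ∧ x0
  →1  ((F ∨ T) ∧ T) ∧ x0
  →2  (F ∨ T) ∧ x0
  →3  T ∧ x0
  →4  x0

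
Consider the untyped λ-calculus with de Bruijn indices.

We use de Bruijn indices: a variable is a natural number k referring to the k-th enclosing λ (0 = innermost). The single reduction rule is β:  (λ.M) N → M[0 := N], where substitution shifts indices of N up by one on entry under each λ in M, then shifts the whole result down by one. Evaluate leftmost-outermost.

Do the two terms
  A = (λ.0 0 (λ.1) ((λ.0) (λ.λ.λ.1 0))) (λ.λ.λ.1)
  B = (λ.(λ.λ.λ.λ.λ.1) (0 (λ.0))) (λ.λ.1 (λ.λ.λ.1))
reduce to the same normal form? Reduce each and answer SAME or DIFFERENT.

Term A:
  start: (λ.0 0 (λ.1) ((λ.0) (λ.λ.λ.1 0))) (λ.λ.λ.1)
  [1] (λ.λ.λ.1) (λ.λ.λ.1) (λ.λ.λ.λ.1) ((λ.0) (λ.λ.λ.1 0))
  [2] (λ.λ.1) (λ.λ.λ.λ.1) ((λ.0) (λ.λ.λ.1 0))
  [3] (λ.λ.λ.λ.λ.1) ((λ.0) (λ.λ.λ.1 0))
  [4] λ.λ.λ.λ.1

Term B:
  start: (λ.(λ.λ.λ.λ.λ.1) (0 (λ.0))) (λ.λ.1 (λ.λ.λ.1))
  [1] (λ.λ.λ.λ.λ.1) ((λ.λ.1 (λ.λ.λ.1)) (λ.0))
  [2] λ.λ.λ.λ.1

Answer: SAME — A ⇓ λ.λ.λ.λ.1, B ⇓ λ.λ.λ.λ.1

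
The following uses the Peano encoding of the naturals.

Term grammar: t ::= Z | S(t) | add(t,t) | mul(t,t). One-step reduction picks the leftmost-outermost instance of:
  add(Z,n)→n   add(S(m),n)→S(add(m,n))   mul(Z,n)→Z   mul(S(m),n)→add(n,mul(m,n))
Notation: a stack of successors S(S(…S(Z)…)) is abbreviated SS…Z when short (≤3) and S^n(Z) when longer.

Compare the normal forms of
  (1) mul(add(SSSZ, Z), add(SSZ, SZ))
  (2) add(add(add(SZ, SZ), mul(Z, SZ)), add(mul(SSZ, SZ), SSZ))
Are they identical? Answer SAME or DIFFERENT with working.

Answer: DIFFERENT — A ⇓ S^9(Z), B ⇓ S^6(Z)

Derivation:
Term A:
  start: mul(add(SSSZ, Z), add(SSZ, SZ))
  [1] mul(S(add(SSZ, Z)), add(SSZ, SZ))
  [2] add(add(SSZ, SZ), mul(add(SSZ, Z), add(SSZ, SZ)))
  [3] add(S(add(SZ, SZ)), mul(add(SSZ, Z), add(SSZ, SZ)))
  [4] S(add(add(SZ, SZ), mul(add(SSZ, Z), add(SSZ, SZ))))
  [5] S(add(S(add(Z, SZ)), mul(add(SSZ, Z), add(SSZ, SZ))))
  [6] S(S(add(add(Z, SZ), mul(add(SSZ, Z), add(SSZ, SZ)))))
  [7] S(S(add(SZ, mul(add(SSZ, Z), add(SSZ, SZ)))))
  [8] S(S(S(add(Z, mul(add(SSZ, Z), add(SSZ, SZ))))))
  [9] S(S(S(mul(add(SSZ, Z), add(SSZ, SZ)))))
  [10] S(S(S(mul(S(add(SZ, Z)), add(SSZ, SZ)))))
  [11] S(S(S(add(add(SSZ, SZ), mul(add(SZ, Z), add(SSZ, SZ))))))
  [12] S(S(S(add(S(add(SZ, SZ)), mul(add(SZ, Z), add(SSZ, SZ))))))
  [13] S(S(S(S(add(add(SZ, SZ), mul(add(SZ, Z), add(SSZ, SZ)))))))
  [14] S(S(S(S(add(S(add(Z, SZ)), mul(add(SZ, Z), add(SSZ, SZ)))))))
  [15] S(S(S(S(S(add(add(Z, SZ), mul(add(SZ, Z), add(SSZ, SZ))))))))
  [16] S(S(S(S(S(add(SZ, mul(add(SZ, Z), add(SSZ, SZ))))))))
  [17] S(S(S(S(S(S(add(Z, mul(add(SZ, Z), add(SSZ, SZ)))))))))
  [18] S(S(S(S(S(S(mul(add(SZ, Z), add(SSZ, SZ))))))))
  [19] S(S(S(S(S(S(mul(S(add(Z, Z)), add(SSZ, SZ))))))))
  [20] S(S(S(S(S(S(add(add(SSZ, SZ), mul(add(Z, Z), add(SSZ, SZ)))))))))
  [21] S(S(S(S(S(S(add(S(add(SZ, SZ)), mul(add(Z, Z), add(SSZ, SZ)))))))))
  [22] S(S(S(S(S(S(S(add(add(SZ, SZ), mul(add(Z, Z), add(SSZ, SZ))))))))))
  [23] S(S(S(S(S(S(S(add(S(add(Z, SZ)), mul(add(Z, Z), add(SSZ, SZ))))))))))
  [24] S(S(S(S(S(S(S(S(add(add(Z, SZ), mul(add(Z, Z), add(SSZ, SZ)))))))))))
  [25] S(S(S(S(S(S(S(S(add(SZ, mul(add(Z, Z), add(SSZ, SZ)))))))))))
  [26] S(S(S(S(S(S(S(S(S(add(Z, mul(add(Z, Z), add(SSZ, SZ))))))))))))
  [27] S(S(S(S(S(S(S(S(S(mul(add(Z, Z), add(SSZ, SZ)))))))))))
  [28] S(S(S(S(S(S(S(S(S(mul(Z, add(SSZ, SZ)))))))))))
  [29] S^9(Z)

Term B:
  start: add(add(add(SZ, SZ), mul(Z, SZ)), add(mul(SSZ, SZ), SSZ))
  [1] add(add(S(add(Z, SZ)), mul(Z, SZ)), add(mul(SSZ, SZ), SSZ))
  [2] add(S(add(add(Z, SZ), mul(Z, SZ))), add(mul(SSZ, SZ), SSZ))
  [3] S(add(add(add(Z, SZ), mul(Z, SZ)), add(mul(SSZ, SZ), SSZ)))
  [4] S(add(add(SZ, mul(Z, SZ)), add(mul(SSZ, SZ), SSZ)))
  [5] S(add(S(add(Z, mul(Z, SZ))), add(mul(SSZ, SZ), SSZ)))
  [6] S(S(add(add(Z, mul(Z, SZ)), add(mul(SSZ, SZ), SSZ))))
  [7] S(S(add(mul(Z, SZ), add(mul(SSZ, SZ), SSZ))))
  [8] S(S(add(Z, add(mul(SSZ, SZ), SSZ))))
  [9] S(S(add(mul(SSZ, SZ), SSZ)))
  [10] S(S(add(add(SZ, mul(SZ, SZ)), SSZ)))
  [11] S(S(add(S(add(Z, mul(SZ, SZ))), SSZ)))
  [12] S(S(S(add(add(Z, mul(SZ, SZ)), SSZ))))
  [13] S(S(S(add(mul(SZ, SZ), SSZ))))
  [14] S(S(S(add(add(SZ, mul(Z, SZ)), SSZ))))
  [15] S(S(S(add(S(add(Z, mul(Z, SZ))), SSZ))))
  [16] S(S(S(S(add(add(Z, mul(Z, SZ)), SSZ)))))
  [17] S(S(S(S(add(mul(Z, SZ), SSZ)))))
  [18] S(S(S(S(add(Z, SSZ)))))
  [19] S^6(Z)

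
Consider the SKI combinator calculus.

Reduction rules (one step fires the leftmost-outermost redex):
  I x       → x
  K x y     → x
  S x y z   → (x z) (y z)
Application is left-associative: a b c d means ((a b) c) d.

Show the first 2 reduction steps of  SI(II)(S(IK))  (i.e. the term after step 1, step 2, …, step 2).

  start: SI(II)(S(IK))
  step 1: I(S(IK))(II(S(IK)))
  step 2: S(IK)(II(S(IK)))

Answer: after 2 steps: S(IK)(II(S(IK)))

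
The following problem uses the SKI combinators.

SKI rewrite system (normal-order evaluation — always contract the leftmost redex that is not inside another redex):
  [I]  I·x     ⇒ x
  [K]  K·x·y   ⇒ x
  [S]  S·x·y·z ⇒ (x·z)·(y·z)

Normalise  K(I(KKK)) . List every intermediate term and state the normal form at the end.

Answer: normal form = KK  (in 2 steps)

Derivation:
  start: K(I(KKK))
  step 1: K(KKK)
  step 2: KK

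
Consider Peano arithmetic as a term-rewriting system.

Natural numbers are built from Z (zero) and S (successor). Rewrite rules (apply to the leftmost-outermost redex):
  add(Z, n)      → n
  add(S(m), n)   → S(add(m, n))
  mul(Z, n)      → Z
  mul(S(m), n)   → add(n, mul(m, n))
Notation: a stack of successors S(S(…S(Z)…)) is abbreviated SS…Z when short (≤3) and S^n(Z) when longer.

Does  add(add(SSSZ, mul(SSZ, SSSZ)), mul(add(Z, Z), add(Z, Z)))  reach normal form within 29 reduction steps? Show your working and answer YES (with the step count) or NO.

  start: add(add(SSSZ, mul(SSZ, SSSZ)), mul(add(Z, Z), add(Z, Z)))
  step 1: add(S(add(SSZ, mul(SSZ, SSSZ))), mul(add(Z, Z), add(Z, Z)))
  step 2: S(add(add(SSZ, mul(SSZ, SSSZ)), mul(add(Z, Z), add(Z, Z))))
  step 3: S(add(S(add(SZ, mul(SSZ, SSSZ))), mul(add(Z, Z), add(Z, Z))))
  step 4: S(S(add(add(SZ, mul(SSZ, SSSZ)), mul(add(Z, Z), add(Z, Z)))))
  step 5: S(S(add(S(add(Z, mul(SSZ, SSSZ))), mul(add(Z, Z), add(Z, Z)))))
  step 6: S(S(S(add(add(Z, mul(SSZ, SSSZ)), mul(add(Z, Z), add(Z, Z))))))
  step 7: S(S(S(add(mul(SSZ, SSSZ), mul(add(Z, Z), add(Z, Z))))))
  step 8: S(S(S(add(add(SSSZ, mul(SZ, SSSZ)), mul(add(Z, Z), add(Z, Z))))))
  step 9: S(S(S(add(S(add(SSZ, mul(SZ, SSSZ))), mul(add(Z, Z), add(Z, Z))))))
  step 10: S(S(S(S(add(add(SSZ, mul(SZ, SSSZ)), mul(add(Z, Z), add(Z, Z)))))))
  step 11: S(S(S(S(add(S(add(SZ, mul(SZ, SSSZ))), mul(add(Z, Z), add(Z, Z)))))))
  step 12: S(S(S(S(S(add(add(SZ, mul(SZ, SSSZ)), mul(add(Z, Z), add(Z, Z))))))))
  step 13: S(S(S(S(S(add(S(add(Z, mul(SZ, SSSZ))), mul(add(Z, Z), add(Z, Z))))))))
  step 14: S(S(S(S(S(S(add(add(Z, mul(SZ, SSSZ)), mul(add(Z, Z), add(Z, Z)))))))))
  step 15: S(S(S(S(S(S(add(mul(SZ, SSSZ), mul(add(Z, Z), add(Z, Z)))))))))
  step 16: S(S(S(S(S(S(add(add(SSSZ, mul(Z, SSSZ)), mul(add(Z, Z), add(Z, Z)))))))))
  step 17: S(S(S(S(S(S(add(S(add(SSZ, mul(Z, SSSZ))), mul(add(Z, Z), add(Z, Z)))))))))
  step 18: S(S(S(S(S(S(S(add(add(SSZ, mul(Z, SSSZ)), mul(add(Z, Z), add(Z, Z))))))))))
  step 19: S(S(S(S(S(S(S(add(S(add(SZ, mul(Z, SSSZ))), mul(add(Z, Z), add(Z, Z))))))))))
  step 20: S(S(S(S(S(S(S(S(add(add(SZ, mul(Z, SSSZ)), mul(add(Z, Z), add(Z, Z)))))))))))
  step 21: S(S(S(S(S(S(S(S(add(S(add(Z, mul(Z, SSSZ))), mul(add(Z, Z), add(Z, Z)))))))))))
  step 22: S(S(S(S(S(S(S(S(S(add(add(Z, mul(Z, SSSZ)), mul(add(Z, Z), add(Z, Z))))))))))))
  step 23: S(S(S(S(S(S(S(S(S(add(mul(Z, SSSZ), mul(add(Z, Z), add(Z, Z))))))))))))
  step 24: S(S(S(S(S(S(S(S(S(add(Z, mul(add(Z, Z), add(Z, Z))))))))))))
  step 25: S(S(S(S(S(S(S(S(S(mul(add(Z, Z), add(Z, Z)))))))))))
  step 26: S(S(S(S(S(S(S(S(S(mul(Z, add(Z, Z)))))))))))
  step 27: S^9(Z)

Answer: YES — reaches normal form S^9(Z) in 27 ≤ 29 steps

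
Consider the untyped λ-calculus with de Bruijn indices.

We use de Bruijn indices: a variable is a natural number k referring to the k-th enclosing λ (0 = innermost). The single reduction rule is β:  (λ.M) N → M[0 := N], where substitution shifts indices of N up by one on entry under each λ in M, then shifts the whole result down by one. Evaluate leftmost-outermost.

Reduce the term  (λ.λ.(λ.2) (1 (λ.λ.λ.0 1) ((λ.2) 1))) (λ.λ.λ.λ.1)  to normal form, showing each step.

Answer: normal form = λ.λ.λ.λ.λ.1  (in 2 steps)

Derivation:
  start: (λ.λ.(λ.2) (1 (λ.λ.λ.0 1) ((λ.2) 1))) (λ.λ.λ.λ.1)
  step 1: λ.(λ.λ.λ.λ.λ.1) ((λ.λ.λ.λ.1) (λ.λ.λ.0 1) ((λ.λ.λ.λ.λ.1) (λ.λ.λ.λ.1)))
  step 2: λ.λ.λ.λ.λ.1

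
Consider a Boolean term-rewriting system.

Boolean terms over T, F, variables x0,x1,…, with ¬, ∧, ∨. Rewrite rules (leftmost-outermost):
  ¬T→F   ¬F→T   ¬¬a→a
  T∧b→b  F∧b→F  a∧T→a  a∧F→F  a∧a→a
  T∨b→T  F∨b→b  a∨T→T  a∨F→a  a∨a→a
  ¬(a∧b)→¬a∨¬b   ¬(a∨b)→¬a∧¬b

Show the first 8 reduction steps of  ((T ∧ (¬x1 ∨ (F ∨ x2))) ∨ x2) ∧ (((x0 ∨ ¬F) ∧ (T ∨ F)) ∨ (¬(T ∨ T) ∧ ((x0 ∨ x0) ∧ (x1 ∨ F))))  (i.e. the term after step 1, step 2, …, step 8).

Answer: after 8 steps: (¬x1 ∨ x2) ∨ x2

Derivation:
  start: ((T ∧ (¬x1 ∨ (F ∨ x2))) ∨ x2) ∧ (((x0 ∨ ¬F) ∧ (T ∨ F)) ∨ (¬(T ∨ T) ∧ ((x0 ∨ x0) ∧ (x1 ∨ F))))
  →1  ((¬x1 ∨ (F ∨ x2)) ∨ x2) ∧ (((x0 ∨ ¬F) ∧ (T ∨ F)) ∨ (¬(T ∨ T) ∧ ((x0 ∨ x0) ∧ (x1 ∨ F))))
  →2  ((¬x1 ∨ x2) ∨ x2) ∧ (((x0 ∨ ¬F) ∧ (T ∨ F)) ∨ (¬(T ∨ T) ∧ ((x0 ∨ x0) ∧ (x1 ∨ F))))
  →3  ((¬x1 ∨ x2) ∨ x2) ∧ (((x0 ∨ T) ∧ (T ∨ F)) ∨ (¬(T ∨ T) ∧ ((x0 ∨ x0) ∧ (x1 ∨ F))))
  →4  ((¬x1 ∨ x2) ∨ x2) ∧ ((T ∧ (T ∨ F)) ∨ (¬(T ∨ T) ∧ ((x0 ∨ x0) ∧ (x1 ∨ F))))
  →5  ((¬x1 ∨ x2) ∨ x2) ∧ ((T ∨ F) ∨ (¬(T ∨ T) ∧ ((x0 ∨ x0) ∧ (x1 ∨ F))))
  →6  ((¬x1 ∨ x2) ∨ x2) ∧ (T ∨ (¬(T ∨ T) ∧ ((x0 ∨ x0) ∧ (x1 ∨ F))))
  →7  ((¬x1 ∨ x2) ∨ x2) ∧ T
  →8  (¬x1 ∨ x2) ∨ x2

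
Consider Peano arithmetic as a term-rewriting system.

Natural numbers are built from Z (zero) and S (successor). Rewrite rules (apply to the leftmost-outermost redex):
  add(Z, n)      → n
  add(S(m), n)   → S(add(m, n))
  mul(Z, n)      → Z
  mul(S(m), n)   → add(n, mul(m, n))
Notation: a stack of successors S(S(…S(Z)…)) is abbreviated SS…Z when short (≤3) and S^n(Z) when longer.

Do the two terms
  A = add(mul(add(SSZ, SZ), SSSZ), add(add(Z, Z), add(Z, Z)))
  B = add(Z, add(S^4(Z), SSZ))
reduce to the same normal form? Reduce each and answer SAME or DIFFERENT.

Answer: DIFFERENT — A ⇓ S^9(Z), B ⇓ S^6(Z)

Reduction:
Term A:
  start: add(mul(add(SSZ, SZ), SSSZ), add(add(Z, Z), add(Z, Z)))
  step 1: add(mul(S(add(SZ, SZ)), SSSZ), add(add(Z, Z), add(Z, Z)))
  step 2: add(add(SSSZ, mul(add(SZ, SZ), SSSZ)), add(add(Z, Z), add(Z, Z)))
  step 3: add(S(add(SSZ, mul(add(SZ, SZ), SSSZ))), add(add(Z, Z), add(Z, Z)))
  step 4: S(add(add(SSZ, mul(add(SZ, SZ), SSSZ)), add(add(Z, Z), add(Z, Z))))
  step 5: S(add(S(add(SZ, mul(add(SZ, SZ), SSSZ))), add(add(Z, Z), add(Z, Z))))
  step 6: S(S(add(add(SZ, mul(add(SZ, SZ), SSSZ)), add(add(Z, Z), add(Z, Z)))))
  step 7: S(S(add(S(add(Z, mul(add(SZ, SZ), SSSZ))), add(add(Z, Z), add(Z, Z)))))
  step 8: S(S(S(add(add(Z, mul(add(SZ, SZ), SSSZ)), add(add(Z, Z), add(Z, Z))))))
  step 9: S(S(S(add(mul(add(SZ, SZ), SSSZ), add(add(Z, Z), add(Z, Z))))))
  step 10: S(S(S(add(mul(S(add(Z, SZ)), SSSZ), add(add(Z, Z), add(Z, Z))))))
  step 11: S(S(S(add(add(SSSZ, mul(add(Z, SZ), SSSZ)), add(add(Z, Z), add(Z, Z))))))
  step 12: S(S(S(add(S(add(SSZ, mul(add(Z, SZ), SSSZ))), add(add(Z, Z), add(Z, Z))))))
  step 13: S(S(S(S(add(add(SSZ, mul(add(Z, SZ), SSSZ)), add(add(Z, Z), add(Z, Z)))))))
  step 14: S(S(S(S(add(S(add(SZ, mul(add(Z, SZ), SSSZ))), add(add(Z, Z), add(Z, Z)))))))
  step 15: S(S(S(S(S(add(add(SZ, mul(add(Z, SZ), SSSZ)), add(add(Z, Z), add(Z, Z))))))))
  step 16: S(S(S(S(S(add(S(add(Z, mul(add(Z, SZ), SSSZ))), add(add(Z, Z), add(Z, Z))))))))
  step 17: S(S(S(S(S(S(add(add(Z, mul(add(Z, SZ), SSSZ)), add(add(Z, Z), add(Z, Z)))))))))
  step 18: S(S(S(S(S(S(add(mul(add(Z, SZ), SSSZ), add(add(Z, Z), add(Z, Z)))))))))
  step 19: S(S(S(S(S(S(add(mul(SZ, SSSZ), add(add(Z, Z), add(Z, Z)))))))))
  step 20: S(S(S(S(S(S(add(add(SSSZ, mul(Z, SSSZ)), add(add(Z, Z), add(Z, Z)))))))))
  step 21: S(S(S(S(S(S(add(S(add(SSZ, mul(Z, SSSZ))), add(add(Z, Z), add(Z, Z)))))))))
  step 22: S(S(S(S(S(S(S(add(add(SSZ, mul(Z, SSSZ)), add(add(Z, Z), add(Z, Z))))))))))
  step 23: S(S(S(S(S(S(S(add(S(add(SZ, mul(Z, SSSZ))), add(add(Z, Z), add(Z, Z))))))))))
  step 24: S(S(S(S(S(S(S(S(add(add(SZ, mul(Z, SSSZ)), add(add(Z, Z), add(Z, Z)))))))))))
  step 25: S(S(S(S(S(S(S(S(add(S(add(Z, mul(Z, SSSZ))), add(add(Z, Z), add(Z, Z)))))))))))
  step 26: S(S(S(S(S(S(S(S(S(add(add(Z, mul(Z, SSSZ)), add(add(Z, Z), add(Z, Z))))))))))))
  step 27: S(S(S(S(S(S(S(S(S(add(mul(Z, SSSZ), add(add(Z, Z), add(Z, Z))))))))))))
  step 28: S(S(S(S(S(S(S(S(S(add(Z, add(add(Z, Z), add(Z, Z))))))))))))
  step 29: S(S(S(S(S(S(S(S(S(add(add(Z, Z), add(Z, Z)))))))))))
  step 30: S(S(S(S(S(S(S(S(S(add(Z, add(Z, Z)))))))))))
  step 31: S(S(S(S(S(S(S(S(S(add(Z, Z))))))))))
  step 32: S^9(Z)

Term B:
  start: add(Z, add(S^4(Z), SSZ))
  step 1: add(S^4(Z), SSZ)
  step 2: S(add(SSSZ, SSZ))
  step 3: S(S(add(SSZ, SSZ)))
  step 4: S(S(S(add(SZ, SSZ))))
  step 5: S(S(S(S(add(Z, SSZ)))))
  step 6: S^6(Z)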